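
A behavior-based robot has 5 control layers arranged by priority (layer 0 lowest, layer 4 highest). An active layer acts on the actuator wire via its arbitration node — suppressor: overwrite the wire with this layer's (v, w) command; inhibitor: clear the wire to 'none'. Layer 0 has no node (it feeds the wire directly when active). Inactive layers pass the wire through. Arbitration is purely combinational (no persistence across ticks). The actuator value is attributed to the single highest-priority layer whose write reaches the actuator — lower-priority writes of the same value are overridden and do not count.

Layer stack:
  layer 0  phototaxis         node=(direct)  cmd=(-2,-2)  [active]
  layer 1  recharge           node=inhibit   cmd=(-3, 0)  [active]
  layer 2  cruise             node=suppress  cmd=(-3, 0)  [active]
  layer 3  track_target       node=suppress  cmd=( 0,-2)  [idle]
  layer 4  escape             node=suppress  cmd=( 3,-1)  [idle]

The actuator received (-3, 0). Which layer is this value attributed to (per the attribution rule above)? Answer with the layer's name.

cruise

[0] phototaxis on; wire := (-2, -2)
[1] recharge on (inhibit); wire := none
[2] cruise on (suppress); wire := (-3, 0)
[3] track_target off; pass (-3, 0)
[4] escape off; pass (-3, 0)
output (-3, 0)
last writer: layer 2 = cruise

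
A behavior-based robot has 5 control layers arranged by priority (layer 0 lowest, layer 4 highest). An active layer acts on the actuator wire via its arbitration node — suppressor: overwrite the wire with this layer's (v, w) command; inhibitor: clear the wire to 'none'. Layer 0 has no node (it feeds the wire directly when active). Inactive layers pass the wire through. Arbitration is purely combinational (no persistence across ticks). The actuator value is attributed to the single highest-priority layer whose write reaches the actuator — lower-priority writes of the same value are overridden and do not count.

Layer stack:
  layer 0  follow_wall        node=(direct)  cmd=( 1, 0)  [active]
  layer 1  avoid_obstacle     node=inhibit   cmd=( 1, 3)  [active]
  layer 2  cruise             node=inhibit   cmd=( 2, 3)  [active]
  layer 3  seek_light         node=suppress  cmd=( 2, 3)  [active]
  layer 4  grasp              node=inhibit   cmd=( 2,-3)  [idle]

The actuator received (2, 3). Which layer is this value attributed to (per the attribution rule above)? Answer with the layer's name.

L0 follow_wall: active, feeds wire = (1, 0)
L1 avoid_obstacle: active, inhibitor → wire = none
L2 cruise: active, inhibitor → wire = none
L3 seek_light: active, suppressor → wire = (2, 3)
L4 grasp: idle → wire stays (2, 3)
actuator = (2, 3)
last writer: layer 3 = seek_light

seek_light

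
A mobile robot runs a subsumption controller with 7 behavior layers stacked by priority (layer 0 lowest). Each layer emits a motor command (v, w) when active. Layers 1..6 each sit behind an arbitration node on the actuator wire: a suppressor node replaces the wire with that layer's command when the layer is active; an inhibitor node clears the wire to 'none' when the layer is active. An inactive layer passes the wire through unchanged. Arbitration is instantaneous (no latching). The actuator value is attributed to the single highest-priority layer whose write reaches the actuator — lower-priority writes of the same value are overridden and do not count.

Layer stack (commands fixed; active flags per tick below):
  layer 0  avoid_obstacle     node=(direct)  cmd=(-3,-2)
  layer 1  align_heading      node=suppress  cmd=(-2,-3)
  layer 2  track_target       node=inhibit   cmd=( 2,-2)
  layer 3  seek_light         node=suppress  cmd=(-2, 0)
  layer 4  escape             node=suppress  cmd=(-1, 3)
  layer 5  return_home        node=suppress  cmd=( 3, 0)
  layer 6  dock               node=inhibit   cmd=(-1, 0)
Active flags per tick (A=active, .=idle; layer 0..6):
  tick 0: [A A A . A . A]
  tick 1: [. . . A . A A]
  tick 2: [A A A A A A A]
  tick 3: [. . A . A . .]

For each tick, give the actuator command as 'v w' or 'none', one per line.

tick 0:
  layer 0 (avoid_obstacle) active — direct: (-3, -2)
  layer 1 (align_heading) active — suppresses: (-2, -3)
  layer 2 (track_target) active — inhibits: none
  layer 3 (seek_light) idle — unchanged: none
  layer 4 (escape) active — suppresses: (-1, 3)
  layer 5 (return_home) idle — unchanged: (-1, 3)
  layer 6 (dock) active — inhibits: none
  → actuator none
tick 1:
  layer 0 (avoid_obstacle) idle — none
  layer 1 (align_heading) idle — unchanged: none
  layer 2 (track_target) idle — unchanged: none
  layer 3 (seek_light) active — suppresses: (-2, 0)
  layer 4 (escape) idle — unchanged: (-2, 0)
  layer 5 (return_home) active — suppresses: (3, 0)
  layer 6 (dock) active — inhibits: none
  → actuator none
tick 2:
  layer 0 (avoid_obstacle) active — direct: (-3, -2)
  layer 1 (align_heading) active — suppresses: (-2, -3)
  layer 2 (track_target) active — inhibits: none
  layer 3 (seek_light) active — suppresses: (-2, 0)
  layer 4 (escape) active — suppresses: (-1, 3)
  layer 5 (return_home) active — suppresses: (3, 0)
  layer 6 (dock) active — inhibits: none
  → actuator none
tick 3:
  layer 0 (avoid_obstacle) idle — none
  layer 1 (align_heading) idle — unchanged: none
  layer 2 (track_target) active — inhibits: none
  layer 3 (seek_light) idle — unchanged: none
  layer 4 (escape) active — suppresses: (-1, 3)
  layer 5 (return_home) idle — unchanged: (-1, 3)
  layer 6 (dock) idle — unchanged: (-1, 3)
  → actuator (-1, 3)

none
none
none
-1 3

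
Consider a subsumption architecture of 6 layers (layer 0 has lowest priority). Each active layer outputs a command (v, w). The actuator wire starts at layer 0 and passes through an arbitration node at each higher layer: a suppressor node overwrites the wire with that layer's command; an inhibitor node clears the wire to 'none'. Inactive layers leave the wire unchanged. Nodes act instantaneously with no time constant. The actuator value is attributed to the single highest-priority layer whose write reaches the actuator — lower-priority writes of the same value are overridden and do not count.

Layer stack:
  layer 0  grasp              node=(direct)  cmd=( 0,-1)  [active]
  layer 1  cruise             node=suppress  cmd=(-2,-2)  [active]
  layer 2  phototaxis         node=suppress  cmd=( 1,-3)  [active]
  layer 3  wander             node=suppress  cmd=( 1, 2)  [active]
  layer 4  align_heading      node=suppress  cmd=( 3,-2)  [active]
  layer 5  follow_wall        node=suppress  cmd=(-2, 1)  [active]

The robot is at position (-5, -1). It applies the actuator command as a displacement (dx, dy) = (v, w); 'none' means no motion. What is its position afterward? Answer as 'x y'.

-7 0

[0] grasp on; wire := (0, -1)
[1] cruise on (suppress); wire := (-2, -2)
[2] phototaxis on (suppress); wire := (1, -3)
[3] wander on (suppress); wire := (1, 2)
[4] align_heading on (suppress); wire := (3, -2)
[5] follow_wall on (suppress); wire := (-2, 1)
output (-2, 1)
position: (-5, -1) + (-2, 1) = (-7, 0)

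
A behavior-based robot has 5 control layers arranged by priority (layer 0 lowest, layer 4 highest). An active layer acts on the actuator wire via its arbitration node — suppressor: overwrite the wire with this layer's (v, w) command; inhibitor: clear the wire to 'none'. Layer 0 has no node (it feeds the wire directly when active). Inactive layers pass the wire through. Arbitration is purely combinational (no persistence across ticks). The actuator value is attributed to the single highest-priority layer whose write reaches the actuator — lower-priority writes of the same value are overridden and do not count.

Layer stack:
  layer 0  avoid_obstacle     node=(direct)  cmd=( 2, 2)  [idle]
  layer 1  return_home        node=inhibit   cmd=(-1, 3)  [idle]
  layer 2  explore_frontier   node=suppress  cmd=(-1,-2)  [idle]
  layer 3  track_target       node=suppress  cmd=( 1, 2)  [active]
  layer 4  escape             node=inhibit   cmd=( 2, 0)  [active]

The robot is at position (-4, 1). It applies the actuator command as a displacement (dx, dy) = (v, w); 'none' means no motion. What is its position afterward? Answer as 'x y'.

[0] avoid_obstacle off; wire := none
[1] return_home off; pass none
[2] explore_frontier off; pass none
[3] track_target on (suppress); wire := (1, 2)
[4] escape on (inhibit); wire := none
output none
position: (-4, 1) + none = (-4, 1)

-4 1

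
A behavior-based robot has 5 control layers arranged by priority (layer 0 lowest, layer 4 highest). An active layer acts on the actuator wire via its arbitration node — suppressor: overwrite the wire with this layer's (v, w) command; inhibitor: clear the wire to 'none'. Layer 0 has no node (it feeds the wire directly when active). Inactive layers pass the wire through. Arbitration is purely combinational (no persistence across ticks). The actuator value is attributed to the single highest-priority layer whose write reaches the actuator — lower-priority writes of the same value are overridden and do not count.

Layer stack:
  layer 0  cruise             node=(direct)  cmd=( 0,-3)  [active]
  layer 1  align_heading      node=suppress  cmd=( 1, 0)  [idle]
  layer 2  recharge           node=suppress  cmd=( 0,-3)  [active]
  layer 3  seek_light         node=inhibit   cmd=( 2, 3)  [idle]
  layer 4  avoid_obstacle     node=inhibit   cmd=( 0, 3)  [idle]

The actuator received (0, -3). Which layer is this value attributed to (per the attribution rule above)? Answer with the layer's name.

[0] cruise on; wire := (0, -3)
[1] align_heading off; pass (0, -3)
[2] recharge on (suppress); wire := (0, -3)
[3] seek_light off; pass (0, -3)
[4] avoid_obstacle off; pass (0, -3)
output (0, -3)
last writer: layer 2 = recharge

recharge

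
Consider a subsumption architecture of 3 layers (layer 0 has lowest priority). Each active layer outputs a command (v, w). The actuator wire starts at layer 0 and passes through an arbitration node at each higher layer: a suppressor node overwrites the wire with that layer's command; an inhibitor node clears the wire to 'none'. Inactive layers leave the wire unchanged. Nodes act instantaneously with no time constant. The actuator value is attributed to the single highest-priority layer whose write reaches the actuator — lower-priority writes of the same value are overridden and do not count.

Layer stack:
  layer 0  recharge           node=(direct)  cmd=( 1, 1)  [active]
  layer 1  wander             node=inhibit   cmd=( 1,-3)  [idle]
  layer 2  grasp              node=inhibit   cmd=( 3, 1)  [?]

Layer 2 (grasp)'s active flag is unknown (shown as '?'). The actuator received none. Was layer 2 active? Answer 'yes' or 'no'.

yes

If layer 2 is active=yes:
  actuator would be none
If layer 2 is active=no:
  actuator would be (1, 1)
Observed none, so layer 2 was active.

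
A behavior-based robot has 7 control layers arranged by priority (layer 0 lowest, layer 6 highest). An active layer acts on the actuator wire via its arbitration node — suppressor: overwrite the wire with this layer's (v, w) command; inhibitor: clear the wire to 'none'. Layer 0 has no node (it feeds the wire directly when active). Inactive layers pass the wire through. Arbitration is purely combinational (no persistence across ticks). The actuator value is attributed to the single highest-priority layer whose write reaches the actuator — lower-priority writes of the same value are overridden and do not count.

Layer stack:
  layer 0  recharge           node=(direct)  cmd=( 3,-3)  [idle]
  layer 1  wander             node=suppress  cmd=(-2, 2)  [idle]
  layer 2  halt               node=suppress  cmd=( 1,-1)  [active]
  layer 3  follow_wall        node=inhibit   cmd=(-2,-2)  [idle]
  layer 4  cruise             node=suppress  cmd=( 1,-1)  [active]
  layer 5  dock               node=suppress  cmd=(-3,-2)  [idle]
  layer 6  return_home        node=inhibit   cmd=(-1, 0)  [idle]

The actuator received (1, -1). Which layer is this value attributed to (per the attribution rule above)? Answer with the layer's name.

cruise

layer 0 (recharge) idle — none
layer 1 (wander) idle — unchanged: none
layer 2 (halt) active — suppresses: (1, -1)
layer 3 (follow_wall) idle — unchanged: (1, -1)
layer 4 (cruise) active — suppresses: (1, -1)
layer 5 (dock) idle — unchanged: (1, -1)
layer 6 (return_home) idle — unchanged: (1, -1)
→ actuator (1, -1)
last writer: layer 4 = cruise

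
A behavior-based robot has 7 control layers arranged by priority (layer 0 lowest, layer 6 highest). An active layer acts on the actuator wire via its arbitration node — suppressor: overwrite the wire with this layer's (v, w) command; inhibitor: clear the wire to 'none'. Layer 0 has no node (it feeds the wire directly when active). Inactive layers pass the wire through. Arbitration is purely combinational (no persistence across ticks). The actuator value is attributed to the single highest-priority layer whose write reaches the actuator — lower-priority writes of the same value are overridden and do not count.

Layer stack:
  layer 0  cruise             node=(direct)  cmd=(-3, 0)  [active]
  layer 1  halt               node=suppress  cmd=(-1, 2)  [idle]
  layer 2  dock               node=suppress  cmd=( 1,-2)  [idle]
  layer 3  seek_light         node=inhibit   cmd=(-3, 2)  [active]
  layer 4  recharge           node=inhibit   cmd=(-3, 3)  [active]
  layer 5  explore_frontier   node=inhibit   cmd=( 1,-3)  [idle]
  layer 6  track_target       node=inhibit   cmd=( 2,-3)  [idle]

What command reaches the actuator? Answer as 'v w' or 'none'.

none

layer 0 (cruise) active — direct: (-3, 0)
layer 1 (halt) idle — unchanged: (-3, 0)
layer 2 (dock) idle — unchanged: (-3, 0)
layer 3 (seek_light) active — inhibits: none
layer 4 (recharge) active — inhibits: none
layer 5 (explore_frontier) idle — unchanged: none
layer 6 (track_target) idle — unchanged: none
→ actuator none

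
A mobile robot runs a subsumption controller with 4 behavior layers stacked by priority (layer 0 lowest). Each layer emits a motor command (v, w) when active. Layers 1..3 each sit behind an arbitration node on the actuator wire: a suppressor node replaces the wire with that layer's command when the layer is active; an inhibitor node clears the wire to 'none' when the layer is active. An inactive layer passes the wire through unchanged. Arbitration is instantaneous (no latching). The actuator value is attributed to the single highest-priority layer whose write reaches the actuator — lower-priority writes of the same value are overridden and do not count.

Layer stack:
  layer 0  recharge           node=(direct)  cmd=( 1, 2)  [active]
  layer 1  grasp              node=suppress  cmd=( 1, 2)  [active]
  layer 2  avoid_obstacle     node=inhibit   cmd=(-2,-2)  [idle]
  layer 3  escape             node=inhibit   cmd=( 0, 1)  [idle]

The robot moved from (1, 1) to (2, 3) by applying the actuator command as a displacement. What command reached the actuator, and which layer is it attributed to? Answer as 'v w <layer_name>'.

1 2 grasp

displacement = (2, 3) − (1, 1) = (1, 2)
layer 0 (recharge) active — direct: (1, 2)
layer 1 (grasp) active — suppresses: (1, 2)
layer 2 (avoid_obstacle) idle — unchanged: (1, 2)
layer 3 (escape) idle — unchanged: (1, 2)
→ actuator (1, 2) — from layer 1 (grasp)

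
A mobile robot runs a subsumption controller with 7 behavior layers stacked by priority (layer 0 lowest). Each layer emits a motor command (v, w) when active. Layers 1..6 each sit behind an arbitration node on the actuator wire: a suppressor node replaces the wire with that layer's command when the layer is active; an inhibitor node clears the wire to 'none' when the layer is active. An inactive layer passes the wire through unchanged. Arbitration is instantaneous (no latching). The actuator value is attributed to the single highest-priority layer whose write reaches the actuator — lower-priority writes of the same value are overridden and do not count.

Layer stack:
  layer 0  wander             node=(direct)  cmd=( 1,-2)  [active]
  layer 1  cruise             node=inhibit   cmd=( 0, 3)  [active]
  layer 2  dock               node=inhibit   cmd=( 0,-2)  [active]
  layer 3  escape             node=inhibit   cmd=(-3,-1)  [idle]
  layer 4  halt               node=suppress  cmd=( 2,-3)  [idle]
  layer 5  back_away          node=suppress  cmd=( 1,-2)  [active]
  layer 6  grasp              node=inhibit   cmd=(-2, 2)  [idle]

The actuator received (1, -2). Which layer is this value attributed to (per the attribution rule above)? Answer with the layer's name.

L0 wander: active, feeds wire = (1, -2)
L1 cruise: active, inhibitor → wire = none
L2 dock: active, inhibitor → wire = none
L3 escape: idle → wire stays none
L4 halt: idle → wire stays none
L5 back_away: active, suppressor → wire = (1, -2)
L6 grasp: idle → wire stays (1, -2)
actuator = (1, -2)
last writer: layer 5 = back_away

back_away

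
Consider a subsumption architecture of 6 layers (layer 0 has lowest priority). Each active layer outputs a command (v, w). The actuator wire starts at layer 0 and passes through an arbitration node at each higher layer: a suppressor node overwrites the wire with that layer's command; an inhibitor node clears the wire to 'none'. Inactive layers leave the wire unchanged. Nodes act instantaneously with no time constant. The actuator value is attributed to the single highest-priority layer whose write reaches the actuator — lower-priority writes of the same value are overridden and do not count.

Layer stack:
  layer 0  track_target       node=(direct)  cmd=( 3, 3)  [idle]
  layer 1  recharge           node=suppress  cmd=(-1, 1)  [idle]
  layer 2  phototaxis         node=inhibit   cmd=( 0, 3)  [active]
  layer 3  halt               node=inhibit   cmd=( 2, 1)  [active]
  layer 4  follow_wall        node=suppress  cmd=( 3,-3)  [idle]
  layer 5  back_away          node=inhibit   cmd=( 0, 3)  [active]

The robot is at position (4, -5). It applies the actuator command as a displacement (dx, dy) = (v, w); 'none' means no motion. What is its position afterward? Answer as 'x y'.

4 -5

L0 track_target: idle → wire = none
L1 recharge: idle → wire stays none
L2 phototaxis: active, inhibitor → wire = none
L3 halt: active, inhibitor → wire = none
L4 follow_wall: idle → wire stays none
L5 back_away: active, inhibitor → wire = none
actuator = none
position: (4, -5) + none = (4, -5)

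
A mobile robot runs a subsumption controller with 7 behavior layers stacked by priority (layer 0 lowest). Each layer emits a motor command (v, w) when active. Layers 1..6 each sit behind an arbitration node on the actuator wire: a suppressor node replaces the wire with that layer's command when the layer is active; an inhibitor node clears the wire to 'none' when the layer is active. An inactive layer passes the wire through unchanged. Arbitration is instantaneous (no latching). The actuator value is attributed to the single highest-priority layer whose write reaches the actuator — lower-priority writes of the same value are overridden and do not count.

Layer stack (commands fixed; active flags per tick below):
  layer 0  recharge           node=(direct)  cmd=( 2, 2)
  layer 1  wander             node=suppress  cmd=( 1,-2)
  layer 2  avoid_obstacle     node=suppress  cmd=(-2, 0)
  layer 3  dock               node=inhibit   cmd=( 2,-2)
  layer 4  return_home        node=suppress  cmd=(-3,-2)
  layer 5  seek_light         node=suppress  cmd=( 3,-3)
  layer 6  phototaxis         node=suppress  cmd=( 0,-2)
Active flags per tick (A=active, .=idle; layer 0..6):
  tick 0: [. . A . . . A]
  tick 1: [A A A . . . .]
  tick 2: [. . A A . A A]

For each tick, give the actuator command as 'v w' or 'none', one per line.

0 -2
-2 0
0 -2

tick 0:
  [0] recharge off; wire := none
  [1] wander off; pass none
  [2] avoid_obstacle on (suppress); wire := (-2, 0)
  [3] dock off; pass (-2, 0)
  [4] return_home off; pass (-2, 0)
  [5] seek_light off; pass (-2, 0)
  [6] phototaxis on (suppress); wire := (0, -2)
  output (0, -2)
tick 1:
  [0] recharge on; wire := (2, 2)
  [1] wander on (suppress); wire := (1, -2)
  [2] avoid_obstacle on (suppress); wire := (-2, 0)
  [3] dock off; pass (-2, 0)
  [4] return_home off; pass (-2, 0)
  [5] seek_light off; pass (-2, 0)
  [6] phototaxis off; pass (-2, 0)
  output (-2, 0)
tick 2:
  [0] recharge off; wire := none
  [1] wander off; pass none
  [2] avoid_obstacle on (suppress); wire := (-2, 0)
  [3] dock on (inhibit); wire := none
  [4] return_home off; pass none
  [5] seek_light on (suppress); wire := (3, -3)
  [6] phototaxis on (suppress); wire := (0, -2)
  output (0, -2)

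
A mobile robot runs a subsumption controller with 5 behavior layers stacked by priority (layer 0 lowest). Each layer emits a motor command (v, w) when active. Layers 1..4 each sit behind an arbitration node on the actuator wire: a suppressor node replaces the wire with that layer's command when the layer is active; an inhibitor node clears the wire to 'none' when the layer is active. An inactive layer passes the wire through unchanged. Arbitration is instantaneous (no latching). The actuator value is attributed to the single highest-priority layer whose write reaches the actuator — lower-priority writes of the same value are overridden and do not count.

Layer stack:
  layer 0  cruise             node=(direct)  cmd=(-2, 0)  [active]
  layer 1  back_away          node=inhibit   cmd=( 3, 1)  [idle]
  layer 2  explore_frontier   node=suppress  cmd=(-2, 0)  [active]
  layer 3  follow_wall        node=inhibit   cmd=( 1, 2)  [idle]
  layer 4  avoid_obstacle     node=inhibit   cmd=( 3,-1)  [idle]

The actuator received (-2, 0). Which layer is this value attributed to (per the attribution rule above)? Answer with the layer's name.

[0] cruise on; wire := (-2, 0)
[1] back_away off; pass (-2, 0)
[2] explore_frontier on (suppress); wire := (-2, 0)
[3] follow_wall off; pass (-2, 0)
[4] avoid_obstacle off; pass (-2, 0)
output (-2, 0)
last writer: layer 2 = explore_frontier

explore_frontier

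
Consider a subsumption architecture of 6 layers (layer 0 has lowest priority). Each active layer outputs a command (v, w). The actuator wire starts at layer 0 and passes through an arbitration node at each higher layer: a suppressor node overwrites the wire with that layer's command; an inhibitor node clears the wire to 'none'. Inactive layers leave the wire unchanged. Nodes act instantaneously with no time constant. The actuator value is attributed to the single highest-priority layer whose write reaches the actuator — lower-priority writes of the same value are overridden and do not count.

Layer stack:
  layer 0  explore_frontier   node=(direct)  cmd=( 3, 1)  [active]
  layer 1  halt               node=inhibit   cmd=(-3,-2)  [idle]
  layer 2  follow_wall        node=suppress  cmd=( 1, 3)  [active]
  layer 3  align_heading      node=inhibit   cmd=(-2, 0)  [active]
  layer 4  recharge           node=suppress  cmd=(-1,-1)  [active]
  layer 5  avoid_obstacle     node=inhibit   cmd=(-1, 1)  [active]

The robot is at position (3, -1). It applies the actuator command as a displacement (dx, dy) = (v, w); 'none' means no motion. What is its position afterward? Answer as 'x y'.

layer 0 (explore_frontier) active — direct: (3, 1)
layer 1 (halt) idle — unchanged: (3, 1)
layer 2 (follow_wall) active — suppresses: (1, 3)
layer 3 (align_heading) active — inhibits: none
layer 4 (recharge) active — suppresses: (-1, -1)
layer 5 (avoid_obstacle) active — inhibits: none
→ actuator none
position: (3, -1) + none = (3, -1)

3 -1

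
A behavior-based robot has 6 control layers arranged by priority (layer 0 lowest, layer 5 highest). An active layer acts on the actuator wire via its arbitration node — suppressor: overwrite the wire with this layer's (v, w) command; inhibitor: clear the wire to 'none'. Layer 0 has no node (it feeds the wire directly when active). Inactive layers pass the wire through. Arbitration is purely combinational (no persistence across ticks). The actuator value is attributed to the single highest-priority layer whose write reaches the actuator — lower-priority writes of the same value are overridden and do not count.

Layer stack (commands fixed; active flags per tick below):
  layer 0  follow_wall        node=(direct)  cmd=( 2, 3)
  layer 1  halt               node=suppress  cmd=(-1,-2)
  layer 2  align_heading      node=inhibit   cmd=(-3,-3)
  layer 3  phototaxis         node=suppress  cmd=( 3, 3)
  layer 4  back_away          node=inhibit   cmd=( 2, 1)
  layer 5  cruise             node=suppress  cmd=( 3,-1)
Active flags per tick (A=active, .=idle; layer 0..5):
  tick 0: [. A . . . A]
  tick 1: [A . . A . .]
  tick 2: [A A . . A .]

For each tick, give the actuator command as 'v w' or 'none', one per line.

3 -1
3 3
none

tick 0:
  [0] follow_wall off; wire := none
  [1] halt on (suppress); wire := (-1, -2)
  [2] align_heading off; pass (-1, -2)
  [3] phototaxis off; pass (-1, -2)
  [4] back_away off; pass (-1, -2)
  [5] cruise on (suppress); wire := (3, -1)
  output (3, -1)
tick 1:
  [0] follow_wall on; wire := (2, 3)
  [1] halt off; pass (2, 3)
  [2] align_heading off; pass (2, 3)
  [3] phototaxis on (suppress); wire := (3, 3)
  [4] back_away off; pass (3, 3)
  [5] cruise off; pass (3, 3)
  output (3, 3)
tick 2:
  [0] follow_wall on; wire := (2, 3)
  [1] halt on (suppress); wire := (-1, -2)
  [2] align_heading off; pass (-1, -2)
  [3] phototaxis off; pass (-1, -2)
  [4] back_away on (inhibit); wire := none
  [5] cruise off; pass none
  output none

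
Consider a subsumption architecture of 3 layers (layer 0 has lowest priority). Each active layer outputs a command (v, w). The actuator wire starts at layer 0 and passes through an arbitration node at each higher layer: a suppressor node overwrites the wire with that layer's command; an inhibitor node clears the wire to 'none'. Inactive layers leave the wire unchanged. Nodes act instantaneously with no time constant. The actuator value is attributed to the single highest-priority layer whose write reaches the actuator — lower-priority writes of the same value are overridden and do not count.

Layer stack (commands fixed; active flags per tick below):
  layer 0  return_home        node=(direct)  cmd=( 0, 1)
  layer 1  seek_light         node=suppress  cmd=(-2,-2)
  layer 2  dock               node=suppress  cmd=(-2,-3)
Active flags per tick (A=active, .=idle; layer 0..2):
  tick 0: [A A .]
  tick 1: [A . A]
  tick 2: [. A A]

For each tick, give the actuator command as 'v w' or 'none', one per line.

tick 0:
  L0 return_home: active, feeds wire = (0, 1)
  L1 seek_light: active, suppressor → wire = (-2, -2)
  L2 dock: idle → wire stays (-2, -2)
  actuator = (-2, -2)
tick 1:
  L0 return_home: active, feeds wire = (0, 1)
  L1 seek_light: idle → wire stays (0, 1)
  L2 dock: active, suppressor → wire = (-2, -3)
  actuator = (-2, -3)
tick 2:
  L0 return_home: idle → wire = none
  L1 seek_light: active, suppressor → wire = (-2, -2)
  L2 dock: active, suppressor → wire = (-2, -3)
  actuator = (-2, -3)

-2 -2
-2 -3
-2 -3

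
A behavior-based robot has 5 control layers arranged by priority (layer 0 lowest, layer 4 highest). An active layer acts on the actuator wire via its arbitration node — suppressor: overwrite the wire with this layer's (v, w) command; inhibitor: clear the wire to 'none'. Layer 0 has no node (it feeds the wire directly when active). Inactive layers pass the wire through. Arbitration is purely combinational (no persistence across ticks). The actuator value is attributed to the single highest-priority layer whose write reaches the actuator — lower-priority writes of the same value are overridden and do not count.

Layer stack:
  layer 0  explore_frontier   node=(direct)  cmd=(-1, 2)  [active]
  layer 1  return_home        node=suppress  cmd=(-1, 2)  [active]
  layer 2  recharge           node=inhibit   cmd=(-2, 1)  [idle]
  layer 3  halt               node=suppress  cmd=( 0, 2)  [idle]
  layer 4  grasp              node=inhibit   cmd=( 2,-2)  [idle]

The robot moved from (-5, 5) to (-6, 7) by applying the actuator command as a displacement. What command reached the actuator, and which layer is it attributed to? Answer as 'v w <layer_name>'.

displacement = (-6, 7) − (-5, 5) = (-1, 2)
L0 explore_frontier: active, feeds wire = (-1, 2)
L1 return_home: active, suppressor → wire = (-1, 2)
L2 recharge: idle → wire stays (-1, 2)
L3 halt: idle → wire stays (-1, 2)
L4 grasp: idle → wire stays (-1, 2)
actuator = (-1, 2) — from layer 1 (return_home)

-1 2 return_home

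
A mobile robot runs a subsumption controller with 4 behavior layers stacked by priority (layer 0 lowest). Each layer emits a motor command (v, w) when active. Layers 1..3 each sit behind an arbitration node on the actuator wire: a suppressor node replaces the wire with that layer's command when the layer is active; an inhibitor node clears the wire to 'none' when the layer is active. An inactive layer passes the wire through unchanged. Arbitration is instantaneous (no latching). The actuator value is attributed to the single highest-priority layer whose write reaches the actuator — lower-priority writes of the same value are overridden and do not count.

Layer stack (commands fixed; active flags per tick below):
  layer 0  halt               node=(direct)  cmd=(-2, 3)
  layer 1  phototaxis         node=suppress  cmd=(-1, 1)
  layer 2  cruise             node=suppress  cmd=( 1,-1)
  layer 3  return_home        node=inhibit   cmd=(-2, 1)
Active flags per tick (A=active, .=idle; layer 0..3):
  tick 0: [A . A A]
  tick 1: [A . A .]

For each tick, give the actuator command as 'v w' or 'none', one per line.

tick 0:
  [0] halt on; wire := (-2, 3)
  [1] phototaxis off; pass (-2, 3)
  [2] cruise on (suppress); wire := (1, -1)
  [3] return_home on (inhibit); wire := none
  output none
tick 1:
  [0] halt on; wire := (-2, 3)
  [1] phototaxis off; pass (-2, 3)
  [2] cruise on (suppress); wire := (1, -1)
  [3] return_home off; pass (1, -1)
  output (1, -1)

none
1 -1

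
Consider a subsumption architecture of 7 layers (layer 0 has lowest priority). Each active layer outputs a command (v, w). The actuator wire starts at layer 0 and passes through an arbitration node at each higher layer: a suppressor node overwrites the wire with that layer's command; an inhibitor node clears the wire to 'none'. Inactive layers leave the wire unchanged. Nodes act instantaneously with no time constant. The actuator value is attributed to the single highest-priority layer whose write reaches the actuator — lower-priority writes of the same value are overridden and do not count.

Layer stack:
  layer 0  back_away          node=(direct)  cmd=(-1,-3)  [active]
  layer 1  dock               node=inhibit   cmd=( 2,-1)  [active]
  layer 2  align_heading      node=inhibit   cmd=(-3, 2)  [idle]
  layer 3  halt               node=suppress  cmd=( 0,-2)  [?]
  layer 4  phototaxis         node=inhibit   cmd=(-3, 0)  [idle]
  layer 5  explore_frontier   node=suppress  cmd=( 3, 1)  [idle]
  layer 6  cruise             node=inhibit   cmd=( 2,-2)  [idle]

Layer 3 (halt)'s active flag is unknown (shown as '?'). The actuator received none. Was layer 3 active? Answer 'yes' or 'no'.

no

If layer 3 is active=yes:
  actuator would be (0, -2)
If layer 3 is active=no:
  actuator would be none
Observed none, so layer 3 was idle.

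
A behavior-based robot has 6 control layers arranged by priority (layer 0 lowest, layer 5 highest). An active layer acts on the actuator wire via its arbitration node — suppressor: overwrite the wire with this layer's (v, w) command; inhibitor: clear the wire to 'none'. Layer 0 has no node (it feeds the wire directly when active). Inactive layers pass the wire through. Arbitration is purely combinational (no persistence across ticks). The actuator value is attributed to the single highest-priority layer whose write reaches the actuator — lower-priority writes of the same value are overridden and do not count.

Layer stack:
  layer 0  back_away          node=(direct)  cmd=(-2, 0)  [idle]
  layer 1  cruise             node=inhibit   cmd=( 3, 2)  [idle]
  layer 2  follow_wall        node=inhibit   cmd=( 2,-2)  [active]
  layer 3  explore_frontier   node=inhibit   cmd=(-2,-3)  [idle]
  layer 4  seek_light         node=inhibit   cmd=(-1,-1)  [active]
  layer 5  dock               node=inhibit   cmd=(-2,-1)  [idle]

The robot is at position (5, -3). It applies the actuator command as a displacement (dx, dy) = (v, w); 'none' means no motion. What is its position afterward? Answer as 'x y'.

[0] back_away off; wire := none
[1] cruise off; pass none
[2] follow_wall on (inhibit); wire := none
[3] explore_frontier off; pass none
[4] seek_light on (inhibit); wire := none
[5] dock off; pass none
output none
position: (5, -3) + none = (5, -3)

5 -3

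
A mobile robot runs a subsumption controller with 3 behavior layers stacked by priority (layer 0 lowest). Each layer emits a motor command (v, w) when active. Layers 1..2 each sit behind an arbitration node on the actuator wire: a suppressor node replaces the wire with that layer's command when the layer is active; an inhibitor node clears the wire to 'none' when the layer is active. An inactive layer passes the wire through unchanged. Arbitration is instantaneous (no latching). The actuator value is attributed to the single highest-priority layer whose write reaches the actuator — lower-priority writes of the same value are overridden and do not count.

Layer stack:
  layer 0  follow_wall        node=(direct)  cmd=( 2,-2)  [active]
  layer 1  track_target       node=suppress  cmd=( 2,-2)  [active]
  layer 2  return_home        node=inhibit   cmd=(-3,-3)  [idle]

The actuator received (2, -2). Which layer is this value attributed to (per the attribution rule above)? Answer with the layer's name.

L0 follow_wall: active, feeds wire = (2, -2)
L1 track_target: active, suppressor → wire = (2, -2)
L2 return_home: idle → wire stays (2, -2)
actuator = (2, -2)
last writer: layer 1 = track_target

track_target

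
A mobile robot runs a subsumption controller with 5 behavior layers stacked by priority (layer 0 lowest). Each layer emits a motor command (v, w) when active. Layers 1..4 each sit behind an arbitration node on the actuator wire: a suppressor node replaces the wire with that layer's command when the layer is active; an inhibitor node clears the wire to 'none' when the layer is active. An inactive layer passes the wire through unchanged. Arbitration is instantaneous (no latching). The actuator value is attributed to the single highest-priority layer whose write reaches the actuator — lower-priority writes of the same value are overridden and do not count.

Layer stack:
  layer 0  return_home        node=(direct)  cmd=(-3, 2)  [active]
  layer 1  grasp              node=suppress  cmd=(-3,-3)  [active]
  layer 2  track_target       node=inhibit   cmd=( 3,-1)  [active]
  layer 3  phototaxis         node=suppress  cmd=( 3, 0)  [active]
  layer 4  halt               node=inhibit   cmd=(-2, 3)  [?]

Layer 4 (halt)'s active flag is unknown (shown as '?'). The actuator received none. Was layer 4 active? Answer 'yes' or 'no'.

If layer 4 is active=yes:
  actuator would be none
If layer 4 is active=no:
  actuator would be (3, 0)
Observed none, so layer 4 was active.

yes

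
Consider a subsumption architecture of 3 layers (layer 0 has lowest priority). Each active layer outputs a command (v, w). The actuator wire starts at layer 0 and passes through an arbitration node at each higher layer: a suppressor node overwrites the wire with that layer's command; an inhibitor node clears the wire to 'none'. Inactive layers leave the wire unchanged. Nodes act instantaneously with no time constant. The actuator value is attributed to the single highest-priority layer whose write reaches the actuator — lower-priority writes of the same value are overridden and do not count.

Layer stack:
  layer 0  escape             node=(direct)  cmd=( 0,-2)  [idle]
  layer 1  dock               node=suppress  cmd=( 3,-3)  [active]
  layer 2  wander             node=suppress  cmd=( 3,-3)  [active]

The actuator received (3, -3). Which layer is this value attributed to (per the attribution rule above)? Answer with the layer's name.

layer 0 (escape) idle — none
layer 1 (dock) active — suppresses: (3, -3)
layer 2 (wander) active — suppresses: (3, -3)
→ actuator (3, -3)
last writer: layer 2 = wander

wander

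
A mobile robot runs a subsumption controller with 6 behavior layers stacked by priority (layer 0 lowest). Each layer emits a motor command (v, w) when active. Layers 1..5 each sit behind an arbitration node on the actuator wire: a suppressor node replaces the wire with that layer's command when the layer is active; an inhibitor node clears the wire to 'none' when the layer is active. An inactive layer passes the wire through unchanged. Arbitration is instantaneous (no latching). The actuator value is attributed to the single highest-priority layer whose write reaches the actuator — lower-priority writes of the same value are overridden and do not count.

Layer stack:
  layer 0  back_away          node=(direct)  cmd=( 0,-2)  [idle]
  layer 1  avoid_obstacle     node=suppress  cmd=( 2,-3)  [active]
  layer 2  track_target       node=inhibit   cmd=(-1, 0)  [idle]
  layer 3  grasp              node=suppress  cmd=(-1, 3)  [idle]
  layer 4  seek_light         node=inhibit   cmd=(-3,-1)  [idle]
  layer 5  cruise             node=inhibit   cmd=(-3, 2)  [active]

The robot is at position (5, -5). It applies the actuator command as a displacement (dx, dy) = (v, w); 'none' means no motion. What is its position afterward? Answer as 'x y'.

5 -5

L0 back_away: idle → wire = none
L1 avoid_obstacle: active, suppressor → wire = (2, -3)
L2 track_target: idle → wire stays (2, -3)
L3 grasp: idle → wire stays (2, -3)
L4 seek_light: idle → wire stays (2, -3)
L5 cruise: active, inhibitor → wire = none
actuator = none
position: (5, -5) + none = (5, -5)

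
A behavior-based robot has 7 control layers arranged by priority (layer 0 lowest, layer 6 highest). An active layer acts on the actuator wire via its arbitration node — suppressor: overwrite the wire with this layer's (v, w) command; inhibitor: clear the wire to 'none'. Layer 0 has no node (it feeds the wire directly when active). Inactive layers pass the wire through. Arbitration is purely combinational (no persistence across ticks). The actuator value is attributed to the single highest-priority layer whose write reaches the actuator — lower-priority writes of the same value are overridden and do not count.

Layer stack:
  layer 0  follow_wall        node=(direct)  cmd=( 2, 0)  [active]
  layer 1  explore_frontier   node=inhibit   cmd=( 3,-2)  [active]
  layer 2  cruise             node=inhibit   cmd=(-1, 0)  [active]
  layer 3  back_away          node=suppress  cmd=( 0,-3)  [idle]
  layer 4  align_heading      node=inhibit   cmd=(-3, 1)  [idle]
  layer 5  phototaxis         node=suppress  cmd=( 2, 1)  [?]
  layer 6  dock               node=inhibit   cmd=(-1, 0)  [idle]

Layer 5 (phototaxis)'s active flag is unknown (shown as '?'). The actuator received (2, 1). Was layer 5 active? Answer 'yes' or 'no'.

yes

If layer 5 is active=yes:
  actuator would be (2, 1)
If layer 5 is active=no:
  actuator would be none
Observed (2, 1), so layer 5 was active.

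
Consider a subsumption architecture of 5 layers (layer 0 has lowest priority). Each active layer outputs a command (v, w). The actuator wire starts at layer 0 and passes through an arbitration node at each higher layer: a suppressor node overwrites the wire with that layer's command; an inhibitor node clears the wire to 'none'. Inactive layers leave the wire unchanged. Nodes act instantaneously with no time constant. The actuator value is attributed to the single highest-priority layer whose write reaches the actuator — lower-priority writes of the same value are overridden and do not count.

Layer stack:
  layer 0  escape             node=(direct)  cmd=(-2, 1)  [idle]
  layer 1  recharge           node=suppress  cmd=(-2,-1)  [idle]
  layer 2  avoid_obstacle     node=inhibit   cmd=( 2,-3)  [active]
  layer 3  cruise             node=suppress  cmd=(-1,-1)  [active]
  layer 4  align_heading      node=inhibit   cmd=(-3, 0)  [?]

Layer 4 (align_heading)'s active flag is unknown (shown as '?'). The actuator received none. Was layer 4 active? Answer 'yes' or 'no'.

yes

If layer 4 is active=yes:
  actuator would be none
If layer 4 is active=no:
  actuator would be (-1, -1)
Observed none, so layer 4 was active.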